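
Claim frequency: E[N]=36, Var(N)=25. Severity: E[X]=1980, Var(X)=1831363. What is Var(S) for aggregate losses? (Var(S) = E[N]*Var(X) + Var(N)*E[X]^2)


Var(S) = E[N]*Var(X) + Var(N)*E[X]^2
= 36*1831363 + 25*1980^2
= 65929068 + 98010000
= 1.6394e+08


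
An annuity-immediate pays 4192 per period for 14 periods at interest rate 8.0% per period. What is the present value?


PV = PMT * (1 - (1+i)^(-n)) / i
= 4192 * (1 - (1+0.08)^(-14)) / 0.08
= 4192 * (1 - 0.340461) / 0.08
= 4192 * 8.244237
= 34559.8414


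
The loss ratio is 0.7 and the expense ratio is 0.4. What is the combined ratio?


Combined ratio = loss ratio + expense ratio
= 0.7 + 0.4
= 1.1


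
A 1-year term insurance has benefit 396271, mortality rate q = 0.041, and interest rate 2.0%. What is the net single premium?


NSP = benefit * q * v
v = 1/(1+i) = 0.980392
NSP = 396271 * 0.041 * 0.980392
= 15928.5402


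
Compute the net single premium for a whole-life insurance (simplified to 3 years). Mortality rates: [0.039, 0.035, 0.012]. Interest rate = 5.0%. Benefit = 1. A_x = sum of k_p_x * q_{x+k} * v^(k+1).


v = 0.952381
Year 0: k_p_x=1.0, q=0.039, term=0.037143
Year 1: k_p_x=0.961, q=0.035, term=0.030508
Year 2: k_p_x=0.927365, q=0.012, term=0.009613
A_x = 0.0773


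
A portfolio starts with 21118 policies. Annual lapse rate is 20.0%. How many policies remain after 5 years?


remaining = initial * (1 - lapse)^years
= 21118 * (1 - 0.2)^5
= 21118 * 0.32768
= 6919.9462


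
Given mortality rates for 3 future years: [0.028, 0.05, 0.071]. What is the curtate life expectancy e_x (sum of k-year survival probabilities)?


e_x = sum_{k=1}^{n} k_p_x
k_p_x values:
  1_p_x = 0.972
  2_p_x = 0.9234
  3_p_x = 0.857839
e_x = 2.7532


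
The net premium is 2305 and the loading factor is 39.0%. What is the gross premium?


Gross = net * (1 + loading)
= 2305 * (1 + 0.39)
= 2305 * 1.39
= 3203.95


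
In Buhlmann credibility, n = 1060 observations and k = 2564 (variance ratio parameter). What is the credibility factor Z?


Z = n / (n + k)
= 1060 / (1060 + 2564)
= 1060 / 3624
= 0.2925


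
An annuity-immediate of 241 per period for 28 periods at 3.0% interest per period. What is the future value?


FV = PMT * ((1+i)^n - 1) / i
= 241 * ((1.03)^28 - 1) / 0.03
= 241 * (2.287928 - 1) / 0.03
= 10346.3523


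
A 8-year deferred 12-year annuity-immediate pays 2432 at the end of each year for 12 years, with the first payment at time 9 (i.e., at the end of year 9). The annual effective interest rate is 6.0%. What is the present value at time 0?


PV at time 8 of the 12-year annuity-immediate:
a_n = 2432 * (1-(1+0.06)^(-12))/0.06 = 20389.5085
Discount back 8 years to time 0:
PV = 20389.5085 * (1+0.06)^(-8)
= 20389.5085 * 0.627412
= 12792.6299


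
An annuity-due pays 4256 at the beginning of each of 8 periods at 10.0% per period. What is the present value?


PV_due = PMT * (1-(1+i)^(-n))/i * (1+i)
PV_immediate = 22705.4459
PV_due = 22705.4459 * 1.1
= 24975.9905


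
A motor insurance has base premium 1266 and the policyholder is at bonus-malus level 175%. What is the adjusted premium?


adjusted = base * BM_level / 100
= 1266 * 175 / 100
= 1266 * 1.75
= 2215.5


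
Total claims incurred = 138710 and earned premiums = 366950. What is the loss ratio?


Loss ratio = claims / premiums
= 138710 / 366950
= 0.378


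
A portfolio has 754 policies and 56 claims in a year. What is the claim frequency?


frequency = claims / policies
= 56 / 754
= 0.0743


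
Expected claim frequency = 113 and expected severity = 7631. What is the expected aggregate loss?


E[S] = E[N] * E[X]
= 113 * 7631
= 862303


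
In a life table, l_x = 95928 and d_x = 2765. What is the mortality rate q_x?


q_x = d_x / l_x
= 2765 / 95928
= 0.0288


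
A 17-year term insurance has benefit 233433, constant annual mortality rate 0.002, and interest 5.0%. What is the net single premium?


NSP = benefit * sum_{k=0}^{n-1} k_p_x * q * v^(k+1)
With constant q=0.002, v=0.952381
Sum = 0.022242
NSP = 233433 * 0.022242
= 5192.1103


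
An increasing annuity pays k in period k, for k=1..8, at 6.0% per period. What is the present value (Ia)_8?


(Ia)_n = sum_{k=1}^{n} k * v^k, v = 1/(1+i)
v = 0.943396
Sum computed term by term:
(Ia)_8 = 26.0514


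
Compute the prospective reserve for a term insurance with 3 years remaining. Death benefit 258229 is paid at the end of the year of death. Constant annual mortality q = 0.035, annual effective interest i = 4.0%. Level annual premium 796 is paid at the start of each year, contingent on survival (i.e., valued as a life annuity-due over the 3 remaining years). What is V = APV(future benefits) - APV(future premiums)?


v = 1/(1+i) = 0.961538
APV(future benefits) per unit = sum_{k=0}^{2} k_p_x * q * v^(k+1) = 0.093856
APV(future benefits) = 258229 * 0.093856 = 24236.2582
Life annuity-due factor ä_{x:3} = sum_{k=0}^{2} k_p_x * v^k = 2.788854
APV(future premiums) = 796 * 2.788854 = 2219.9282
V = 24236.2582 - 2219.9282
= 22016.3301


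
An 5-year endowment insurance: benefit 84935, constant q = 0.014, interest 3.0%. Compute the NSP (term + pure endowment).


Term component = 5299.7369
Pure endowment = 5_p_x * v^5 * benefit = 0.931933 * 0.862609 * 84935 = 68278.6841
NSP = 73578.4209


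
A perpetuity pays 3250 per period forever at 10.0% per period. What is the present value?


PV = PMT / i
= 3250 / 0.1
= 32500.0


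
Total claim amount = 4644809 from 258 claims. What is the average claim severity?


severity = total / number
= 4644809 / 258
= 18003.1357


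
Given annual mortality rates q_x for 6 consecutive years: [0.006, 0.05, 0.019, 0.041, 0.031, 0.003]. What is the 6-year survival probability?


p_k = 1 - q_k for each year
Survival = product of (1 - q_k)
= 0.994 * 0.95 * 0.981 * 0.959 * 0.969 * 0.997
= 0.8583


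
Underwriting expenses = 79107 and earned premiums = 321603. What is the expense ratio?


Expense ratio = expenses / premiums
= 79107 / 321603
= 0.246


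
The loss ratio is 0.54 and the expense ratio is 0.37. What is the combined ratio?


Combined ratio = loss ratio + expense ratio
= 0.54 + 0.37
= 0.91


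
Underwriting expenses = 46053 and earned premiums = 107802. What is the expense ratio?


Expense ratio = expenses / premiums
= 46053 / 107802
= 0.4272


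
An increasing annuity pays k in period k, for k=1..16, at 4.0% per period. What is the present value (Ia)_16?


(Ia)_n = sum_{k=1}^{n} k * v^k, v = 1/(1+i)
v = 0.961538
Sum computed term by term:
(Ia)_16 = 89.3964


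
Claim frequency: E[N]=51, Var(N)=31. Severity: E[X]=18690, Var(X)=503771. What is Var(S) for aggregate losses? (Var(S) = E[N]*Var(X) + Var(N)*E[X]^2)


Var(S) = E[N]*Var(X) + Var(N)*E[X]^2
= 51*503771 + 31*18690^2
= 25692321 + 10828799100
= 1.0854e+10


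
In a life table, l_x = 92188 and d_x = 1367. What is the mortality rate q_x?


q_x = d_x / l_x
= 1367 / 92188
= 0.0148


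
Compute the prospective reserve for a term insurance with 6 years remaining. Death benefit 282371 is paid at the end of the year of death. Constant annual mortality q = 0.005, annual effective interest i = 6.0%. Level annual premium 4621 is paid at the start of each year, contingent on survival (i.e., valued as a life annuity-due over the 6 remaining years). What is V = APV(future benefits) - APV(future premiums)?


v = 1/(1+i) = 0.943396
APV(future benefits) per unit = sum_{k=0}^{5} k_p_x * q * v^(k+1) = 0.024302
APV(future benefits) = 282371 * 0.024302 = 6862.1729
Life annuity-due factor ä_{x:6} = sum_{k=0}^{5} k_p_x * v^k = 5.152019
APV(future premiums) = 4621 * 5.152019 = 23807.4781
V = 6862.1729 - 23807.4781
= -16945.3052


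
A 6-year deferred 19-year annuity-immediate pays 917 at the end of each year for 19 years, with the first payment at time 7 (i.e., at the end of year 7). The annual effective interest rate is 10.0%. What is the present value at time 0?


PV at time 6 of the 19-year annuity-immediate:
a_n = 917 * (1-(1+0.1)^(-19))/0.1 = 7670.6317
Discount back 6 years to time 0:
PV = 7670.6317 * (1+0.1)^(-6)
= 7670.6317 * 0.564474
= 4329.8716


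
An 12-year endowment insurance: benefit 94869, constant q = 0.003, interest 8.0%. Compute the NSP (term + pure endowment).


Term component = 2115.5174
Pure endowment = 12_p_x * v^12 * benefit = 0.964588 * 0.397114 * 94869 = 36339.6849
NSP = 38455.2023


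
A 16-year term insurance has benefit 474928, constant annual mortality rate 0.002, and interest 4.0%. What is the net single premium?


NSP = benefit * sum_{k=0}^{n-1} k_p_x * q * v^(k+1)
With constant q=0.002, v=0.961538
Sum = 0.022996
NSP = 474928 * 0.022996
= 10921.6023


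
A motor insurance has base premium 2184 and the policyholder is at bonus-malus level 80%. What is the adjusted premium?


adjusted = base * BM_level / 100
= 2184 * 80 / 100
= 2184 * 0.8
= 1747.2


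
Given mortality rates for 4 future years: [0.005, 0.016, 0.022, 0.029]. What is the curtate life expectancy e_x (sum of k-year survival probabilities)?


e_x = sum_{k=1}^{n} k_p_x
k_p_x values:
  1_p_x = 0.995
  2_p_x = 0.97908
  3_p_x = 0.95754
  4_p_x = 0.929772
e_x = 3.8614


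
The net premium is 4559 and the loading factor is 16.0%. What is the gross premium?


Gross = net * (1 + loading)
= 4559 * (1 + 0.16)
= 4559 * 1.16
= 5288.44


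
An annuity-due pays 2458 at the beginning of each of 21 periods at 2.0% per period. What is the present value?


PV_due = PMT * (1-(1+i)^(-n))/i * (1+i)
PV_immediate = 41813.5521
PV_due = 41813.5521 * 1.02
= 42649.8232


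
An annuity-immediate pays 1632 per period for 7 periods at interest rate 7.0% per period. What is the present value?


PV = PMT * (1 - (1+i)^(-n)) / i
= 1632 * (1 - (1+0.07)^(-7)) / 0.07
= 1632 * (1 - 0.62275) / 0.07
= 1632 * 5.389289
= 8795.3203


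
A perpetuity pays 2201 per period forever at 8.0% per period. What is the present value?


PV = PMT / i
= 2201 / 0.08
= 27512.5


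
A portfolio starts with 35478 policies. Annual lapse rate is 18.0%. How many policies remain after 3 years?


remaining = initial * (1 - lapse)^years
= 35478 * (1 - 0.18)^3
= 35478 * 0.551368
= 19561.4339


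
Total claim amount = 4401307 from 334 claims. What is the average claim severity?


severity = total / number
= 4401307 / 334
= 13177.5659


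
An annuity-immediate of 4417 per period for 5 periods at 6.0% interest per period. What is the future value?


FV = PMT * ((1+i)^n - 1) / i
= 4417 * ((1.06)^5 - 1) / 0.06
= 4417 * (1.338226 - 1) / 0.06
= 24899.0396


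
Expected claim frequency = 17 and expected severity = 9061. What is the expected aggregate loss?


E[S] = E[N] * E[X]
= 17 * 9061
= 154037


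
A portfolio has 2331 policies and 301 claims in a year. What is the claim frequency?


frequency = claims / policies
= 301 / 2331
= 0.1291


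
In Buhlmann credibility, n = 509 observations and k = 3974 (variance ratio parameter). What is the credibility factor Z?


Z = n / (n + k)
= 509 / (509 + 3974)
= 509 / 4483
= 0.1135


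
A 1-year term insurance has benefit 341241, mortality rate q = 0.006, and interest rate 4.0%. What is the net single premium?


NSP = benefit * q * v
v = 1/(1+i) = 0.961538
NSP = 341241 * 0.006 * 0.961538
= 1968.6981


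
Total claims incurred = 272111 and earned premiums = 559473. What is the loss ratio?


Loss ratio = claims / premiums
= 272111 / 559473
= 0.4864


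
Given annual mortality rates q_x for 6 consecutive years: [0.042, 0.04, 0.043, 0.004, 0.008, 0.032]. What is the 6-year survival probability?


p_k = 1 - q_k for each year
Survival = product of (1 - q_k)
= 0.958 * 0.96 * 0.957 * 0.996 * 0.992 * 0.968
= 0.8418


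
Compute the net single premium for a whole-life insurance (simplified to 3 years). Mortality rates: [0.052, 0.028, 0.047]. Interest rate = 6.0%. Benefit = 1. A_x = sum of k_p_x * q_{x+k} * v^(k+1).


v = 0.943396
Year 0: k_p_x=1.0, q=0.052, term=0.049057
Year 1: k_p_x=0.948, q=0.028, term=0.023624
Year 2: k_p_x=0.921456, q=0.047, term=0.036363
A_x = 0.109


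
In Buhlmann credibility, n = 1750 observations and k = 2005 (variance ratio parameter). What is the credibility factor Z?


Z = n / (n + k)
= 1750 / (1750 + 2005)
= 1750 / 3755
= 0.466


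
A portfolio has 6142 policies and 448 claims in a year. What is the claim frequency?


frequency = claims / policies
= 448 / 6142
= 0.0729


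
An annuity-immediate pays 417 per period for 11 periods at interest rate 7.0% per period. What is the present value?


PV = PMT * (1 - (1+i)^(-n)) / i
= 417 * (1 - (1+0.07)^(-11)) / 0.07
= 417 * (1 - 0.475093) / 0.07
= 417 * 7.498674
= 3126.9472


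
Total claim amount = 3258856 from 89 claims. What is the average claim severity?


severity = total / number
= 3258856 / 89
= 36616.3596


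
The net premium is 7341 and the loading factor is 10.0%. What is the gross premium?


Gross = net * (1 + loading)
= 7341 * (1 + 0.1)
= 7341 * 1.1
= 8075.1


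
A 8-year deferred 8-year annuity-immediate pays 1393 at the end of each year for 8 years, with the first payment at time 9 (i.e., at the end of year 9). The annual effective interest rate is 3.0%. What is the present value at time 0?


PV at time 8 of the 8-year annuity-immediate:
a_n = 1393 * (1-(1+0.03)^(-8))/0.03 = 9778.4312
Discount back 8 years to time 0:
PV = 9778.4312 * (1+0.03)^(-8)
= 9778.4312 * 0.789409
= 7719.1839


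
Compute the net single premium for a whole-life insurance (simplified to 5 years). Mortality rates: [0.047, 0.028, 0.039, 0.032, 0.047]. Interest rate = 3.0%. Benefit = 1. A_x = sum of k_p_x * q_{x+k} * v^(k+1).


v = 0.970874
Year 0: k_p_x=1.0, q=0.047, term=0.045631
Year 1: k_p_x=0.953, q=0.028, term=0.025152
Year 2: k_p_x=0.926316, q=0.039, term=0.033061
Year 3: k_p_x=0.89019, q=0.032, term=0.02531
Year 4: k_p_x=0.861704, q=0.047, term=0.034936
A_x = 0.1641


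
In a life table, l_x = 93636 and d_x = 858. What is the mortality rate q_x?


q_x = d_x / l_x
= 858 / 93636
= 0.0092


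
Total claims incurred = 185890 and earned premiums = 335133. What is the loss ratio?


Loss ratio = claims / premiums
= 185890 / 335133
= 0.5547


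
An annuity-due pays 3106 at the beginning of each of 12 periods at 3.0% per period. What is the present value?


PV_due = PMT * (1-(1+i)^(-n))/i * (1+i)
PV_immediate = 30917.1364
PV_due = 30917.1364 * 1.03
= 31844.6505


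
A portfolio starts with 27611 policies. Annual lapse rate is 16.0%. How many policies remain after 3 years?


remaining = initial * (1 - lapse)^years
= 27611 * (1 - 0.16)^3
= 27611 * 0.592704
= 16365.1501


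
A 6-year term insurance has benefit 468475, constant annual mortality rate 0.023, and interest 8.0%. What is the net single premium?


NSP = benefit * sum_{k=0}^{n-1} k_p_x * q * v^(k+1)
With constant q=0.023, v=0.925926
Sum = 0.10092
NSP = 468475 * 0.10092
= 47278.2902


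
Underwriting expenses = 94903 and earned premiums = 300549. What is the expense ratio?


Expense ratio = expenses / premiums
= 94903 / 300549
= 0.3158


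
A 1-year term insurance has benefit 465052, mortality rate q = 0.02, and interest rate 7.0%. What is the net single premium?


NSP = benefit * q * v
v = 1/(1+i) = 0.934579
NSP = 465052 * 0.02 * 0.934579
= 8692.5607


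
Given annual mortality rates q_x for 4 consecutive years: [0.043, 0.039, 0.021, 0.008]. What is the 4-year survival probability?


p_k = 1 - q_k for each year
Survival = product of (1 - q_k)
= 0.957 * 0.961 * 0.979 * 0.992
= 0.8932


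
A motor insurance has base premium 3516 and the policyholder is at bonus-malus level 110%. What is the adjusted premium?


adjusted = base * BM_level / 100
= 3516 * 110 / 100
= 3516 * 1.1
= 3867.6


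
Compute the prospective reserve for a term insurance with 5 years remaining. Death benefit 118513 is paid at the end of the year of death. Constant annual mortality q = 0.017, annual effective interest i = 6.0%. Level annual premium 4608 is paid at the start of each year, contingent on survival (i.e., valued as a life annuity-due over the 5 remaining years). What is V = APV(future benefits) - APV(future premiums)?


v = 1/(1+i) = 0.943396
APV(future benefits) per unit = sum_{k=0}^{4} k_p_x * q * v^(k+1) = 0.069355
APV(future benefits) = 118513 * 0.069355 = 8219.4232
Life annuity-due factor ä_{x:5} = sum_{k=0}^{4} k_p_x * v^k = 4.324464
APV(future premiums) = 4608 * 4.324464 = 19927.1304
V = 8219.4232 - 19927.1304
= -11707.7072


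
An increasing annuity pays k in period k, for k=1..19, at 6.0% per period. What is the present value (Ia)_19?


(Ia)_n = sum_{k=1}^{n} k * v^k, v = 1/(1+i)
v = 0.943396
Sum computed term by term:
(Ia)_19 = 92.4643


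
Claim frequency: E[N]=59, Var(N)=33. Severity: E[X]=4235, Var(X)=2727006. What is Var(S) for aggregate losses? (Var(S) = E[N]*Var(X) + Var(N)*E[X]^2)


Var(S) = E[N]*Var(X) + Var(N)*E[X]^2
= 59*2727006 + 33*4235^2
= 160893354 + 591862425
= 7.5276e+08


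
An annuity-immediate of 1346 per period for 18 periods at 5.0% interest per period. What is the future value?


FV = PMT * ((1+i)^n - 1) / i
= 1346 * ((1.05)^18 - 1) / 0.05
= 1346 * (2.406619 - 1) / 0.05
= 37866.1898


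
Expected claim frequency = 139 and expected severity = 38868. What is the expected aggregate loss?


E[S] = E[N] * E[X]
= 139 * 38868
= 5.4027e+06


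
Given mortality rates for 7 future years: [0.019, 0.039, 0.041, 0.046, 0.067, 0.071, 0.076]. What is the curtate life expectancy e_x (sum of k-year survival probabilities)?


e_x = sum_{k=1}^{n} k_p_x
k_p_x values:
  1_p_x = 0.981
  2_p_x = 0.942741
  3_p_x = 0.904089
  4_p_x = 0.862501
  5_p_x = 0.804713
  6_p_x = 0.747578
  7_p_x = 0.690762
e_x = 5.9334


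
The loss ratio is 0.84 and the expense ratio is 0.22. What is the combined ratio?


Combined ratio = loss ratio + expense ratio
= 0.84 + 0.22
= 1.06


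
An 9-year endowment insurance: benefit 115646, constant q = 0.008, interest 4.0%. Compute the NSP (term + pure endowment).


Term component = 6676.8335
Pure endowment = 9_p_x * v^9 * benefit = 0.930262 * 0.702587 * 115646 = 75584.999
NSP = 82261.8325


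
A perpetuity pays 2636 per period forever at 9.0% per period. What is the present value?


PV = PMT / i
= 2636 / 0.09
= 29288.8889


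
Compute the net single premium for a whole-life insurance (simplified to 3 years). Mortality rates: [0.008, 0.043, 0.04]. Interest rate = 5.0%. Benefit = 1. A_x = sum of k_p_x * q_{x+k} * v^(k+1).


v = 0.952381
Year 0: k_p_x=1.0, q=0.008, term=0.007619
Year 1: k_p_x=0.992, q=0.043, term=0.03869
Year 2: k_p_x=0.949344, q=0.04, term=0.032803
A_x = 0.0791


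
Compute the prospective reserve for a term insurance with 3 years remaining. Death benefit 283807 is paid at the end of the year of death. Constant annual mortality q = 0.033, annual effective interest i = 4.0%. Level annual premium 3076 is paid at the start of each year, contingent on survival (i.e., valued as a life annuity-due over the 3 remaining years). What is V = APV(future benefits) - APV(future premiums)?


v = 1/(1+i) = 0.961538
APV(future benefits) per unit = sum_{k=0}^{2} k_p_x * q * v^(k+1) = 0.088667
APV(future benefits) = 283807 * 0.088667 = 25164.2801
Life annuity-due factor ä_{x:3} = sum_{k=0}^{2} k_p_x * v^k = 2.79435
APV(future premiums) = 3076 * 2.79435 = 8595.4207
V = 25164.2801 - 8595.4207
= 16568.8594


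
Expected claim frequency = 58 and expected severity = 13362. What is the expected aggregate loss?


E[S] = E[N] * E[X]
= 58 * 13362
= 774996


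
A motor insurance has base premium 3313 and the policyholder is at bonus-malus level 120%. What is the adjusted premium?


adjusted = base * BM_level / 100
= 3313 * 120 / 100
= 3313 * 1.2
= 3975.6


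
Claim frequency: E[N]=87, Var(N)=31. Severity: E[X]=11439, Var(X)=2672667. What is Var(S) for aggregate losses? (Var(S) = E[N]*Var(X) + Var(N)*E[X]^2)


Var(S) = E[N]*Var(X) + Var(N)*E[X]^2
= 87*2672667 + 31*11439^2
= 232522029 + 4056372351
= 4.2889e+09


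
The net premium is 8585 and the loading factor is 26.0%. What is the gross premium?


Gross = net * (1 + loading)
= 8585 * (1 + 0.26)
= 8585 * 1.26
= 10817.1


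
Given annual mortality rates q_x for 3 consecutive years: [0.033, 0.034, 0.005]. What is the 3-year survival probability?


p_k = 1 - q_k for each year
Survival = product of (1 - q_k)
= 0.967 * 0.966 * 0.995
= 0.9295


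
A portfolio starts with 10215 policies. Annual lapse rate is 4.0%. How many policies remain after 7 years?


remaining = initial * (1 - lapse)^years
= 10215 * (1 - 0.04)^7
= 10215 * 0.751447
= 7676.036


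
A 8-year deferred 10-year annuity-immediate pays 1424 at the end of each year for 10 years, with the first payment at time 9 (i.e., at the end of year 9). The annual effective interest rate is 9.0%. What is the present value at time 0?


PV at time 8 of the 10-year annuity-immediate:
a_n = 1424 * (1-(1+0.09)^(-10))/0.09 = 9138.7446
Discount back 8 years to time 0:
PV = 9138.7446 * (1+0.09)^(-8)
= 9138.7446 * 0.501866
= 4586.4277


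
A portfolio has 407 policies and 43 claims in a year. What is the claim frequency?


frequency = claims / policies
= 43 / 407
= 0.1057


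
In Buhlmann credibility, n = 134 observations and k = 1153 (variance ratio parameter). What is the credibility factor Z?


Z = n / (n + k)
= 134 / (134 + 1153)
= 134 / 1287
= 0.1041


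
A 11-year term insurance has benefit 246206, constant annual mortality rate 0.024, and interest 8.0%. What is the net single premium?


NSP = benefit * sum_{k=0}^{n-1} k_p_x * q * v^(k+1)
With constant q=0.024, v=0.925926
Sum = 0.155005
NSP = 246206 * 0.155005
= 38163.1452


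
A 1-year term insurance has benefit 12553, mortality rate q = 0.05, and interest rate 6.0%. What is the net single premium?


NSP = benefit * q * v
v = 1/(1+i) = 0.943396
NSP = 12553 * 0.05 * 0.943396
= 592.1226


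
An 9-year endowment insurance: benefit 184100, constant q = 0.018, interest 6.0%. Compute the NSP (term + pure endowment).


Term component = 21130.4652
Pure endowment = 9_p_x * v^9 * benefit = 0.849187 * 0.591898 * 184100 = 92534.651
NSP = 113665.1161


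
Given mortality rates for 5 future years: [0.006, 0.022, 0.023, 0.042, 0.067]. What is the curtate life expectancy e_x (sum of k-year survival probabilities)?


e_x = sum_{k=1}^{n} k_p_x
k_p_x values:
  1_p_x = 0.994
  2_p_x = 0.972132
  3_p_x = 0.949773
  4_p_x = 0.909882
  5_p_x = 0.84892
e_x = 4.6747


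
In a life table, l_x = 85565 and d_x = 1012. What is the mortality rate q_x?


q_x = d_x / l_x
= 1012 / 85565
= 0.0118


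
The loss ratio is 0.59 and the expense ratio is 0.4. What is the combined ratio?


Combined ratio = loss ratio + expense ratio
= 0.59 + 0.4
= 0.99


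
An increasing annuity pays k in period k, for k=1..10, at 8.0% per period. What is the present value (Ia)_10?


(Ia)_n = sum_{k=1}^{n} k * v^k, v = 1/(1+i)
v = 0.925926
Sum computed term by term:
(Ia)_10 = 32.6869


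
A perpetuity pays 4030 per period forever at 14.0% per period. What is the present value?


PV = PMT / i
= 4030 / 0.14
= 28785.7143


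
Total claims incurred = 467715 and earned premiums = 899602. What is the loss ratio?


Loss ratio = claims / premiums
= 467715 / 899602
= 0.5199


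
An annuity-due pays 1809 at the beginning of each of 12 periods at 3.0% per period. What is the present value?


PV_due = PMT * (1-(1+i)^(-n))/i * (1+i)
PV_immediate = 18006.7932
PV_due = 18006.7932 * 1.03
= 18546.997


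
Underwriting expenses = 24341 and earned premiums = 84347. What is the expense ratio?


Expense ratio = expenses / premiums
= 24341 / 84347
= 0.2886


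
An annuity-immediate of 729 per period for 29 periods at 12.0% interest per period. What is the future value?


FV = PMT * ((1+i)^n - 1) / i
= 729 * ((1.12)^29 - 1) / 0.12
= 729 * (26.74993 - 1) / 0.12
= 156430.8276


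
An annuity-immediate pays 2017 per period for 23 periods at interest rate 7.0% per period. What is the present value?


PV = PMT * (1 - (1+i)^(-n)) / i
= 2017 * (1 - (1+0.07)^(-23)) / 0.07
= 2017 * (1 - 0.210947) / 0.07
= 2017 * 11.272187
= 22736.0019


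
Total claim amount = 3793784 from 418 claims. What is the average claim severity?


severity = total / number
= 3793784 / 418
= 9076.0383


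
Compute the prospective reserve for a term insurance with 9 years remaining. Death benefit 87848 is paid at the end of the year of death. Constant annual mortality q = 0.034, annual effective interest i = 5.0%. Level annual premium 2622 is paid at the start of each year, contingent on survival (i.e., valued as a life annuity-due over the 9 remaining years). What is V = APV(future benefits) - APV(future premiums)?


v = 1/(1+i) = 0.952381
APV(future benefits) per unit = sum_{k=0}^{8} k_p_x * q * v^(k+1) = 0.213649
APV(future benefits) = 87848 * 0.213649 = 18768.6349
Life annuity-due factor ä_{x:9} = sum_{k=0}^{8} k_p_x * v^k = 6.597983
APV(future premiums) = 2622 * 6.597983 = 17299.9113
V = 18768.6349 - 17299.9113
= 1468.7236


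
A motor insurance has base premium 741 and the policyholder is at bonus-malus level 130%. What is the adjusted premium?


adjusted = base * BM_level / 100
= 741 * 130 / 100
= 741 * 1.3
= 963.3


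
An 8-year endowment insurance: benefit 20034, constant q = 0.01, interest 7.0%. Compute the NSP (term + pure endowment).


Term component = 1159.353
Pure endowment = 8_p_x * v^8 * benefit = 0.922745 * 0.582009 * 20034 = 10759.1758
NSP = 11918.5288


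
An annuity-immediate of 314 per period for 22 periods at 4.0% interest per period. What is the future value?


FV = PMT * ((1+i)^n - 1) / i
= 314 * ((1.04)^22 - 1) / 0.04
= 314 * (2.369919 - 1) / 0.04
= 10753.8625


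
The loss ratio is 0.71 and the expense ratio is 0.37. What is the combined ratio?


Combined ratio = loss ratio + expense ratio
= 0.71 + 0.37
= 1.08


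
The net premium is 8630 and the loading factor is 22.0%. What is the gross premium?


Gross = net * (1 + loading)
= 8630 * (1 + 0.22)
= 8630 * 1.22
= 10528.6


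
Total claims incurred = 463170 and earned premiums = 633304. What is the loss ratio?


Loss ratio = claims / premiums
= 463170 / 633304
= 0.7314


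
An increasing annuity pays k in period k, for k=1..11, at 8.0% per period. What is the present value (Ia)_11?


(Ia)_n = sum_{k=1}^{n} k * v^k, v = 1/(1+i)
v = 0.925926
Sum computed term by term:
(Ia)_11 = 37.4046


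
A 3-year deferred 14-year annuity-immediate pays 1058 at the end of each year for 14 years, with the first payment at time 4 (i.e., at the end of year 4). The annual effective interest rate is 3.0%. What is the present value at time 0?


PV at time 3 of the 14-year annuity-immediate:
a_n = 1058 * (1-(1+0.03)^(-14))/0.03 = 11951.2454
Discount back 3 years to time 0:
PV = 11951.2454 * (1+0.03)^(-3)
= 11951.2454 * 0.915142
= 10937.0825


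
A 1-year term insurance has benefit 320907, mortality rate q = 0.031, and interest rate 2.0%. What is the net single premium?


NSP = benefit * q * v
v = 1/(1+i) = 0.980392
NSP = 320907 * 0.031 * 0.980392
= 9753.0559


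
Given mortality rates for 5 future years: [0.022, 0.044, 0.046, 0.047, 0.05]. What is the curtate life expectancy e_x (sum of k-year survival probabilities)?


e_x = sum_{k=1}^{n} k_p_x
k_p_x values:
  1_p_x = 0.978
  2_p_x = 0.934968
  3_p_x = 0.891959
  4_p_x = 0.850037
  5_p_x = 0.807536
e_x = 4.4625


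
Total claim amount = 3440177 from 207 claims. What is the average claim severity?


severity = total / number
= 3440177 / 207
= 16619.2126


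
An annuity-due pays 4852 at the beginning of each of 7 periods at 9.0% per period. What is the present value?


PV_due = PMT * (1-(1+i)^(-n))/i * (1+i)
PV_immediate = 24419.8872
PV_due = 24419.8872 * 1.09
= 26617.677


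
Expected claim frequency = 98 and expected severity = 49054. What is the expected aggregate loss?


E[S] = E[N] * E[X]
= 98 * 49054
= 4.8073e+06


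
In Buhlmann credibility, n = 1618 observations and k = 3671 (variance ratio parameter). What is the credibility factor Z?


Z = n / (n + k)
= 1618 / (1618 + 3671)
= 1618 / 5289
= 0.3059


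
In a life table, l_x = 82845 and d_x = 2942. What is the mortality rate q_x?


q_x = d_x / l_x
= 2942 / 82845
= 0.0355


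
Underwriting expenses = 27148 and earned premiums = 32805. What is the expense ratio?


Expense ratio = expenses / premiums
= 27148 / 32805
= 0.8276


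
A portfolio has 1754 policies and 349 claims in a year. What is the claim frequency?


frequency = claims / policies
= 349 / 1754
= 0.199


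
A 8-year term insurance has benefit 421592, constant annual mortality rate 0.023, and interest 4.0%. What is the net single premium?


NSP = benefit * sum_{k=0}^{n-1} k_p_x * q * v^(k+1)
With constant q=0.023, v=0.961538
Sum = 0.143629
NSP = 421592 * 0.143629
= 60552.6909


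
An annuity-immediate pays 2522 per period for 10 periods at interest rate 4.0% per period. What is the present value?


PV = PMT * (1 - (1+i)^(-n)) / i
= 2522 * (1 - (1+0.04)^(-10)) / 0.04
= 2522 * (1 - 0.675564) / 0.04
= 2522 * 8.110896
= 20455.6792


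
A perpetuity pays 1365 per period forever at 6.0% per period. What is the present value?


PV = PMT / i
= 1365 / 0.06
= 22750.0


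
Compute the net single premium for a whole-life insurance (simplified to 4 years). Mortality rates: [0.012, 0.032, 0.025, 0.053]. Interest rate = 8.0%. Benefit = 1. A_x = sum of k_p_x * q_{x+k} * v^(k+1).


v = 0.925926
Year 0: k_p_x=1.0, q=0.012, term=0.011111
Year 1: k_p_x=0.988, q=0.032, term=0.027106
Year 2: k_p_x=0.956384, q=0.025, term=0.01898
Year 3: k_p_x=0.932474, q=0.053, term=0.036326
A_x = 0.0935


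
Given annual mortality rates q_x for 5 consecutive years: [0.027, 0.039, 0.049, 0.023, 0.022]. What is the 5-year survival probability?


p_k = 1 - q_k for each year
Survival = product of (1 - q_k)
= 0.973 * 0.961 * 0.951 * 0.977 * 0.978
= 0.8497


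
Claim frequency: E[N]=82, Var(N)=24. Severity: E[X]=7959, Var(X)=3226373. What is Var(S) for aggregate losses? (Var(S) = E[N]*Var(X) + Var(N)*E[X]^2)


Var(S) = E[N]*Var(X) + Var(N)*E[X]^2
= 82*3226373 + 24*7959^2
= 264562586 + 1520296344
= 1.7849e+09


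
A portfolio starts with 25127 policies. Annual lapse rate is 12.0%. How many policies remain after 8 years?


remaining = initial * (1 - lapse)^years
= 25127 * (1 - 0.12)^8
= 25127 * 0.359635
= 9036.5367


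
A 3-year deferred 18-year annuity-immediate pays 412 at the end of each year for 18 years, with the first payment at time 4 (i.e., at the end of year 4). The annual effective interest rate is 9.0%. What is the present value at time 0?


PV at time 3 of the 18-year annuity-immediate:
a_n = 412 * (1-(1+0.09)^(-18))/0.09 = 3607.3175
Discount back 3 years to time 0:
PV = 3607.3175 * (1+0.09)^(-3)
= 3607.3175 * 0.772183
= 2785.511


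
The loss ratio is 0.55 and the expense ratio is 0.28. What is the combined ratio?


Combined ratio = loss ratio + expense ratio
= 0.55 + 0.28
= 0.83


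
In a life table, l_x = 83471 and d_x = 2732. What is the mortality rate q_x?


q_x = d_x / l_x
= 2732 / 83471
= 0.0327


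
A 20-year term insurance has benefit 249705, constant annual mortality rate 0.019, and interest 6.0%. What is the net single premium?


NSP = benefit * sum_{k=0}^{n-1} k_p_x * q * v^(k+1)
With constant q=0.019, v=0.943396
Sum = 0.18941
NSP = 249705 * 0.18941
= 47296.6343


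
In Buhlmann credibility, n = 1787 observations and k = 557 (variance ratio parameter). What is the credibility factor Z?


Z = n / (n + k)
= 1787 / (1787 + 557)
= 1787 / 2344
= 0.7624


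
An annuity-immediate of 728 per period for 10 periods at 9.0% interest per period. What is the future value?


FV = PMT * ((1+i)^n - 1) / i
= 728 * ((1.09)^10 - 1) / 0.09
= 728 * (2.367364 - 1) / 0.09
= 11060.4528


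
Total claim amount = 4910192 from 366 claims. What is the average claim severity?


severity = total / number
= 4910192 / 366
= 13415.8251


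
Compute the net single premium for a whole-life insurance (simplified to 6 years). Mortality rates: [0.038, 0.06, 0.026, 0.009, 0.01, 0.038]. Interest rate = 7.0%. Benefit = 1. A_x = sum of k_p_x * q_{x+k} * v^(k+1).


v = 0.934579
Year 0: k_p_x=1.0, q=0.038, term=0.035514
Year 1: k_p_x=0.962, q=0.06, term=0.050415
Year 2: k_p_x=0.90428, q=0.026, term=0.019192
Year 3: k_p_x=0.880769, q=0.009, term=0.006047
Year 4: k_p_x=0.872842, q=0.01, term=0.006223
Year 5: k_p_x=0.864113, q=0.038, term=0.02188
A_x = 0.1393


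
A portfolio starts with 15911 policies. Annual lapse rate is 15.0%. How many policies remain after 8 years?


remaining = initial * (1 - lapse)^years
= 15911 * (1 - 0.15)^8
= 15911 * 0.272491
= 4335.5967


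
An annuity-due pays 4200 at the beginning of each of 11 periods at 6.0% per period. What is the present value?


PV_due = PMT * (1-(1+i)^(-n))/i * (1+i)
PV_immediate = 33124.8732
PV_due = 33124.8732 * 1.06
= 35112.3656


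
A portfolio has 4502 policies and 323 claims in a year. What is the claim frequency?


frequency = claims / policies
= 323 / 4502
= 0.0717


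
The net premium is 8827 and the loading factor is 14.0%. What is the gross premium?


Gross = net * (1 + loading)
= 8827 * (1 + 0.14)
= 8827 * 1.14
= 10062.78


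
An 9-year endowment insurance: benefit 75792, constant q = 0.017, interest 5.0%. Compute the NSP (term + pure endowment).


Term component = 8607.1144
Pure endowment = 9_p_x * v^9 * benefit = 0.857002 * 0.644609 * 75792 = 41869.8434
NSP = 50476.9577


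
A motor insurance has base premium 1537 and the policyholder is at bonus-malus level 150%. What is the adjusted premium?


adjusted = base * BM_level / 100
= 1537 * 150 / 100
= 1537 * 1.5
= 2305.5


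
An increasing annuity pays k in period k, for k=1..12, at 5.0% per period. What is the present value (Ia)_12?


(Ia)_n = sum_{k=1}^{n} k * v^k, v = 1/(1+i)
v = 0.952381
Sum computed term by term:
(Ia)_12 = 52.4873


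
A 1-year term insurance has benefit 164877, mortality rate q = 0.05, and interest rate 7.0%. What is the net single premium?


NSP = benefit * q * v
v = 1/(1+i) = 0.934579
NSP = 164877 * 0.05 * 0.934579
= 7704.5327


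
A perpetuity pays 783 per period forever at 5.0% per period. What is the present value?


PV = PMT / i
= 783 / 0.05
= 15660.0


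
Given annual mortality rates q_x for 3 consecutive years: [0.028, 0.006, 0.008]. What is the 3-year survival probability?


p_k = 1 - q_k for each year
Survival = product of (1 - q_k)
= 0.972 * 0.994 * 0.992
= 0.9584


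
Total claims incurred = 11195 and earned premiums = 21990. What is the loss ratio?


Loss ratio = claims / premiums
= 11195 / 21990
= 0.5091


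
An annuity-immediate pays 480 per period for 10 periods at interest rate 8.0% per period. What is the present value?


PV = PMT * (1 - (1+i)^(-n)) / i
= 480 * (1 - (1+0.08)^(-10)) / 0.08
= 480 * (1 - 0.463193) / 0.08
= 480 * 6.710081
= 3220.8391


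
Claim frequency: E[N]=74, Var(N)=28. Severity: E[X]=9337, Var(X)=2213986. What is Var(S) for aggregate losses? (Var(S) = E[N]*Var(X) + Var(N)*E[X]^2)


Var(S) = E[N]*Var(X) + Var(N)*E[X]^2
= 74*2213986 + 28*9337^2
= 163834964 + 2441027932
= 2.6049e+09


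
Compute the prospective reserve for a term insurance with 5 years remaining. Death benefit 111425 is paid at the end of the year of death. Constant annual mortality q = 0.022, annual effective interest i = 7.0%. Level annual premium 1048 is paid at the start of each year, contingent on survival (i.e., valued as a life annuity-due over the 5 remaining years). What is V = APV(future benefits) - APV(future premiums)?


v = 1/(1+i) = 0.934579
APV(future benefits) per unit = sum_{k=0}^{4} k_p_x * q * v^(k+1) = 0.086581
APV(future benefits) = 111425 * 0.086581 = 9647.3022
Life annuity-due factor ä_{x:5} = sum_{k=0}^{4} k_p_x * v^k = 4.210991
APV(future premiums) = 1048 * 4.210991 = 4413.1188
V = 9647.3022 - 4413.1188
= 5234.1834


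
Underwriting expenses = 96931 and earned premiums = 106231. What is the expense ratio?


Expense ratio = expenses / premiums
= 96931 / 106231
= 0.9125


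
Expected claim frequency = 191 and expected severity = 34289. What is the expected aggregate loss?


E[S] = E[N] * E[X]
= 191 * 34289
= 6.5492e+06


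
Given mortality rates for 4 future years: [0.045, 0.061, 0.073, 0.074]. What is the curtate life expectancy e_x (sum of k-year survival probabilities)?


e_x = sum_{k=1}^{n} k_p_x
k_p_x values:
  1_p_x = 0.955
  2_p_x = 0.896745
  3_p_x = 0.831283
  4_p_x = 0.769768
e_x = 3.4528


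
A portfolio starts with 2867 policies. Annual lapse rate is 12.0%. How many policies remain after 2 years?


remaining = initial * (1 - lapse)^years
= 2867 * (1 - 0.12)^2
= 2867 * 0.7744
= 2220.2048


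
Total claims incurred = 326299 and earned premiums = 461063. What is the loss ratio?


Loss ratio = claims / premiums
= 326299 / 461063
= 0.7077


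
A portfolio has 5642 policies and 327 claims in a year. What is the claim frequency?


frequency = claims / policies
= 327 / 5642
= 0.058


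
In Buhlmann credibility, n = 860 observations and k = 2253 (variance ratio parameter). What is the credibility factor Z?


Z = n / (n + k)
= 860 / (860 + 2253)
= 860 / 3113
= 0.2763


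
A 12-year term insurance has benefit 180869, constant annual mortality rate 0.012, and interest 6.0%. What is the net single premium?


NSP = benefit * sum_{k=0}^{n-1} k_p_x * q * v^(k+1)
With constant q=0.012, v=0.943396
Sum = 0.095009
NSP = 180869 * 0.095009
= 17184.2115


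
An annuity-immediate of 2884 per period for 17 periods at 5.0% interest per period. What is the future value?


FV = PMT * ((1+i)^n - 1) / i
= 2884 * ((1.05)^17 - 1) / 0.05
= 2884 * (2.292018 - 1) / 0.05
= 74523.6166


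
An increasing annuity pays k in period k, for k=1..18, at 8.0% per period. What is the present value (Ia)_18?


(Ia)_n = sum_{k=1}^{n} k * v^k, v = 1/(1+i)
v = 0.925926
Sum computed term by term:
(Ia)_18 = 70.2144


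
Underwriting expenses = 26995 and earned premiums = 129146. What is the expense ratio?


Expense ratio = expenses / premiums
= 26995 / 129146
= 0.209


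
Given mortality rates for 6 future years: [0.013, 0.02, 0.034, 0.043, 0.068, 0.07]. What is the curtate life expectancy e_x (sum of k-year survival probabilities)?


e_x = sum_{k=1}^{n} k_p_x
k_p_x values:
  1_p_x = 0.987
  2_p_x = 0.96726
  3_p_x = 0.934373
  4_p_x = 0.894195
  5_p_x = 0.83339
  6_p_x = 0.775053
e_x = 5.3913


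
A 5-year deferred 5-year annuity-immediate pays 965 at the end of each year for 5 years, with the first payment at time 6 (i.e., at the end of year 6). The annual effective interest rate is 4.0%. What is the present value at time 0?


PV at time 5 of the 5-year annuity-immediate:
a_n = 965 * (1-(1+0.04)^(-5))/0.04 = 4296.0085
Discount back 5 years to time 0:
PV = 4296.0085 * (1+0.04)^(-5)
= 4296.0085 * 0.821927
= 3531.0059


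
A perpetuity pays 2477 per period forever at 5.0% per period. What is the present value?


PV = PMT / i
= 2477 / 0.05
= 49540.0


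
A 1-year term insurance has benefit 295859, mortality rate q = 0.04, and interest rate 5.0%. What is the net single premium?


NSP = benefit * q * v
v = 1/(1+i) = 0.952381
NSP = 295859 * 0.04 * 0.952381
= 11270.819


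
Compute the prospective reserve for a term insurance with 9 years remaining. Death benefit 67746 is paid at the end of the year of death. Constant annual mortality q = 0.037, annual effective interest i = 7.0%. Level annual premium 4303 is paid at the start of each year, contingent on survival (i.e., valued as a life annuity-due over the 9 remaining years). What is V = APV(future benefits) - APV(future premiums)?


v = 1/(1+i) = 0.934579
APV(future benefits) per unit = sum_{k=0}^{8} k_p_x * q * v^(k+1) = 0.211827
APV(future benefits) = 67746 * 0.211827 = 14350.4021
Life annuity-due factor ä_{x:9} = sum_{k=0}^{8} k_p_x * v^k = 6.125795
APV(future premiums) = 4303 * 6.125795 = 26359.2964
V = 14350.4021 - 26359.2964
= -12008.8942
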